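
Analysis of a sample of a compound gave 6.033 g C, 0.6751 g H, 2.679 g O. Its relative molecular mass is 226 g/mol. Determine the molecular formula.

C: 6.033 g ÷ 12.01 g/mol = 0.5023 mol
H: 0.6751 g ÷ 1.008 g/mol = 0.6697 mol
O: 2.679 g ÷ 16.00 g/mol = 0.1674 mol
Divide by the smallest (0.1674 mol O): C 3.000, H 4.000, O 1.000
≈ 3:4:1 → C3H4O
Empirical-formula mass = 56.06 g/mol
n = 226 / 56.06 = 4.03 ≈ 4
Molecular formula = (C3H4O)×4 = C12H16O4

C12H16O4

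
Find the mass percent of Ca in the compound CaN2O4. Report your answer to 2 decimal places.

Molar mass = 1(40.08) + 2(14.01) + 4(16.00) = 132.100 g/mol
Mass of Ca per mole = 1 × 40.08 = 40.080 g
% Ca = 40.080 / 132.100 × 100 = 30.34%

30.34%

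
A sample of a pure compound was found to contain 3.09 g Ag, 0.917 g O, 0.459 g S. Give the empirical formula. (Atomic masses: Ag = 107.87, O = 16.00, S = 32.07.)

Moles — Ag: 3.09 / 107.87 = 0.02865 mol; O: 0.917 / 16.00 = 0.05731 mol; S: 0.459 / 32.07 = 0.01431 mol
Divide by the smallest (0.01431 mol S): Ag 2.001, O 4.004, S 1.000
→ Ag2O4S

Ag2O4S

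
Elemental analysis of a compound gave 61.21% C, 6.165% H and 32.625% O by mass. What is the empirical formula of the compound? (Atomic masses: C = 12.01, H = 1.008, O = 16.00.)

Assume 100 g: 61.21 g C, 6.165 g H, 32.625 g O.
n(C) = 61.21/12.01 = 5.097, n(H) = 6.165/1.008 = 6.116, n(O) = 32.625/16.00 = 2.039
Smallest is O at 2.039 mol; normalising gives C 2.499, H 2.999, O 1.000
Multiply by 2: C 5.00, H 6.00, O 2.00 → C5H6O2

C5H6O2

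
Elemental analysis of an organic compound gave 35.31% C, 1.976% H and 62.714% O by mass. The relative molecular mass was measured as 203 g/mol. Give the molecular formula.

C6H4O8

Assume 100 g: 35.31 g C, 1.976 g H, 62.714 g O.
n(C) = 35.31/12.01 = 2.94, n(H) = 1.976/1.008 = 1.96, n(O) = 62.714/16.00 = 3.92
Ratios (÷ 1.96): C 1.500, H 1.000, O 1.999
×2: C 3.00, H 2.00, O 4.00 → C3H2O4
Empirical-formula mass = 102.05 g/mol
n = 203 / 102.05 = 1.99 ≈ 2
Molecular formula = (C3H2O4)×2 = C6H4O8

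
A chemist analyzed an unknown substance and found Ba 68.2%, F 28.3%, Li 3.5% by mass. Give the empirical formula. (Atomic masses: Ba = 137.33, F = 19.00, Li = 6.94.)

BaF3Li

Assume 100 g: 68.2 g Ba, 28.3 g F, 3.5 g Li.
Ba: 68.2 g ÷ 137.33 g/mol = 0.4966 mol
F: 28.3 g ÷ 19.00 g/mol = 1.489 mol
Li: 3.5 g ÷ 6.94 g/mol = 0.5043 mol
Ratios (÷ 0.4966): Ba 1.000, F 2.999, Li 1.016
Ratio ≈ 1:3:1, so the empirical formula is BaF3Li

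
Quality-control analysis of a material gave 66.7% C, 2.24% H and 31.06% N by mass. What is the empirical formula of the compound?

C5H2N2

Assume 100 g: 66.7 g C, 2.24 g H, 31.06 g N.
n(C) = 66.7/12.01 = 5.554, n(H) = 2.24/1.008 = 2.222, n(N) = 31.06/14.01 = 2.217
Divide by the smallest (2.217 mol N): C 2.505, H 1.002, N 1.000
Multiply by 2: C 5.01, H 2.00, N 2.00 → C5H2N2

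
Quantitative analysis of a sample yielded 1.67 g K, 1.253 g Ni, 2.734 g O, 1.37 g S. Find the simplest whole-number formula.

K2NiO8S2

Moles — K: 1.67 / 39.10 = 0.04271 mol; Ni: 1.253 / 58.69 = 0.02135 mol; O: 2.734 / 16.00 = 0.1709 mol; S: 1.37 / 32.07 = 0.04272 mol
Ratios (÷ 0.02135): K 2.001, Ni 1.000, O 8.004, S 2.001
Ratio ≈ 2:1:8:2, so the empirical formula is K2NiO8S2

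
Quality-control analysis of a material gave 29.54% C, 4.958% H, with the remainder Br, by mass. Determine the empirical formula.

Assume 100 g: 29.54 g C, 4.958 g H, 65.502 g Br.
Moles — C: 29.54 / 12.01 = 2.46 mol; H: 4.958 / 1.008 = 4.919 mol; Br: 65.502 / 79.90 = 0.8198 mol
Smallest is Br at 0.8198 mol; normalising gives C 3.000, H 6.000, Br 1.000
≈ 3:6:1 → C3H6Br

C3H6Br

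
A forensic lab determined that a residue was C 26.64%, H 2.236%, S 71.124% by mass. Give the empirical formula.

Assume 100 g: 26.64 g C, 2.236 g H, 71.124 g S.
Moles — C: 26.64 / 12.01 = 2.218 mol; H: 2.236 / 1.008 = 2.218 mol; S: 71.124 / 32.07 = 2.218 mol
Ratios (÷ 2.218): C 1.000, H 1.000, S 1.000
≈ 1:1:1 → CHS

CHS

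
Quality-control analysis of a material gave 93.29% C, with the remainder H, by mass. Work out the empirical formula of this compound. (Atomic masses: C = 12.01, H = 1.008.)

C7H6

Assume 100 g: 93.29 g C, 6.71 g H.
C: 93.29 g ÷ 12.01 g/mol = 7.768 mol
H: 6.71 g ÷ 1.008 g/mol = 6.657 mol
Divide by the smallest (6.657 mol H): C 1.167, H 1.000
Scaling by 6: C 7.00, H 6.00 → C7H6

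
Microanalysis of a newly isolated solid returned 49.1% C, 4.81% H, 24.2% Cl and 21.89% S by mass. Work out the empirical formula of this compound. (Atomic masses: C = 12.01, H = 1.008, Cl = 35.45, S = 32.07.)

C6H7ClS

Assume 100 g: 49.1 g C, 4.81 g H, 24.2 g Cl, 21.89 g S.
n(C) = 49.1/12.01 = 4.088, n(H) = 4.81/1.008 = 4.772, n(Cl) = 24.2/35.45 = 0.6827, n(S) = 21.89/32.07 = 0.6826
Smallest is S at 0.6826 mol; normalising gives C 5.990, H 6.991, Cl 1.000, S 1.000
≈ 6:7:1:1 → C6H7ClS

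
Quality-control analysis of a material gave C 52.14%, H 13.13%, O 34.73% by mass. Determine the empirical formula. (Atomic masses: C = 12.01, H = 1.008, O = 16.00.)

C2H6O

Assume 100 g: 52.14 g C, 13.13 g H, 34.73 g O.
n(C) = 52.14/12.01 = 4.341, n(H) = 13.13/1.008 = 13.03, n(O) = 34.73/16.00 = 2.171
Ratios (÷ 2.171): C 2.000, H 6.001, O 1.000
→ C2H6O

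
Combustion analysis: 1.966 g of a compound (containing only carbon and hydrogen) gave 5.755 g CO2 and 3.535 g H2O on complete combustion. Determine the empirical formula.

CH3

mol C = 5.755 / 44.01 = 0.1308; mass C = 0.1308 × 12.01 = 1.570 g
mol H = 2 × (3.535 / 18.02) = 0.3923; mass H = 0.3923 × 1.008 = 0.3955 g
Smallest is C at 0.1308 mol; normalising gives C 1.000, H 3.000
≈ 1:3 → CH3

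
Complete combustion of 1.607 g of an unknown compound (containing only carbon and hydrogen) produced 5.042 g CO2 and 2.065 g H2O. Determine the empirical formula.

mol C = 5.042 / 44.01 = 0.1146; mass C = 0.1146 × 12.01 = 1.376 g
mol H = 2 × (2.065 / 18.02) = 0.2292; mass H = 0.2292 × 1.008 = 0.2310 g
Ratios (÷ 0.1146): C 1.000, H 2.001
→ CH2

CH2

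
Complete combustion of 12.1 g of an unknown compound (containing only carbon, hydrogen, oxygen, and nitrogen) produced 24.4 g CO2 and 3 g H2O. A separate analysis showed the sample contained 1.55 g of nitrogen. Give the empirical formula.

mol C = 24.4 / 44.01 = 0.5544; mass C = 0.5544 × 12.01 = 6.659 g
mol H = 2 × (3 / 18.02) = 0.3330; mass H = 0.3330 × 1.008 = 0.3356 g
mol N = 1.55 / 14.01 = 0.1106
mass O = 12.1 − (8.544) = 3.556 g → mol O = 0.2222
Smallest is N at 0.1106 mol; normalising gives C 5.011, H 3.010, N 1.000, O 2.009
≈ 5:3:1:2 → C5H3NO2

C5H3NO2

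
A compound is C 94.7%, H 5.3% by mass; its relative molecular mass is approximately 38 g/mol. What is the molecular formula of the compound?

C3H2

Assume 100 g: 94.7 g C, 5.3 g H.
C: 94.7 g ÷ 12.01 g/mol = 7.885 mol
H: 5.3 g ÷ 1.008 g/mol = 5.258 mol
Divide by the smallest (5.258 mol H): C 1.500, H 1.000
×2: C 3.00, H 2.00 → C3H2
Empirical-formula mass = 38.05 g/mol
n = 38 / 38.05 = 1.00 ≈ 1
Molecular formula = empirical formula = C3H2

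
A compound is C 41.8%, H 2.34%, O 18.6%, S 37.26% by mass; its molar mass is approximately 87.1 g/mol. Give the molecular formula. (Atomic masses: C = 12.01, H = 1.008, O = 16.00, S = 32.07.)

Assume 100 g: 41.8 g C, 2.34 g H, 18.6 g O, 37.26 g S.
C: 41.8 g ÷ 12.01 g/mol = 3.48 mol
H: 2.34 g ÷ 1.008 g/mol = 2.321 mol
O: 18.6 g ÷ 16.00 g/mol = 1.163 mol
S: 37.26 g ÷ 32.07 g/mol = 1.162 mol
Ratios (÷ 1.162): C 2.996, H 1.998, O 1.001, S 1.000
≈ 3:2:1:1 → C3H2OS
Empirical-formula mass = 86.12 g/mol
n = 87.1 / 86.12 = 1.01 ≈ 1
Molecular formula = empirical formula = C3H2OS

C3H2OS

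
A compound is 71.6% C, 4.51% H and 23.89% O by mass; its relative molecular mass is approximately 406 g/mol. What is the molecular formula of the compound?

C24H18O6

Assume 100 g: 71.6 g C, 4.51 g H, 23.89 g O.
n(C) = 71.6/12.01 = 5.962, n(H) = 4.51/1.008 = 4.474, n(O) = 23.89/16.00 = 1.493
Ratios (÷ 1.493): C 3.993, H 2.997, O 1.000
Ratio ≈ 4:3:1, so the empirical formula is C4H3O
Empirical-formula mass = 67.06 g/mol
n = 406 / 67.06 = 6.05 ≈ 6
Molecular formula = (C4H3O)×6 = C24H18O6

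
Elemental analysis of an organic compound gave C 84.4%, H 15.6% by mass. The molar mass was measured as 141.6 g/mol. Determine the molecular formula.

C10H22

Assume 100 g: 84.4 g C, 15.6 g H.
C: 84.4 g ÷ 12.01 g/mol = 7.027 mol
H: 15.6 g ÷ 1.008 g/mol = 15.48 mol
Smallest is C at 7.027 mol; normalising gives C 1.000, H 2.202
Scaling by 5: C 5.00, H 11.01 → C5H11
Empirical-formula mass = 71.14 g/mol
n = 141.6 / 71.14 = 1.99 ≈ 2
Molecular formula = (C5H11)×2 = C10H22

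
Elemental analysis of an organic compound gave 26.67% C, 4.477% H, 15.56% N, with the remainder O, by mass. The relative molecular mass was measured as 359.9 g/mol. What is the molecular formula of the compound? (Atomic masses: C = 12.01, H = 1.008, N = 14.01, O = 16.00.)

C8H16N4O12

Assume 100 g: 26.67 g C, 4.477 g H, 15.56 g N, 53.293 g O.
C: 26.67 g ÷ 12.01 g/mol = 2.221 mol
H: 4.477 g ÷ 1.008 g/mol = 4.441 mol
N: 15.56 g ÷ 14.01 g/mol = 1.111 mol
O: 53.293 g ÷ 16.00 g/mol = 3.331 mol
Ratios (÷ 1.111): C 1.999, H 3.999, N 1.000, O 2.999
Ratio ≈ 2:4:1:3, so the empirical formula is C2H4NO3
Empirical-formula mass = 90.06 g/mol
n = 359.9 / 90.06 = 4.00 ≈ 4
Molecular formula = (C2H4NO3)×4 = C8H16N4O12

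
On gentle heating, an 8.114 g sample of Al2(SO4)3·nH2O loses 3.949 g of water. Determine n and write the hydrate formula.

Mass of anhydrous Al2(SO4)3 = 8.114 − 3.949 = 4.165 g
mol H2O = 3.949 / 18.02 = 0.2191
Molar mass of Al2(SO4)3 = 342.17 g/mol → mol Al2(SO4)3 = 4.165 / 342.17 = 0.01217
n = 0.2191 / 0.01217 = 18.00 ≈ 18 → Al2(SO4)3·18H2O

Al2(SO4)3·18H2O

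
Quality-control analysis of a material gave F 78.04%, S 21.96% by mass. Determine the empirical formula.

F6S

Assume 100 g: 78.04 g F, 21.96 g S.
F: 78.04 g ÷ 19.00 g/mol = 4.107 mol
S: 21.96 g ÷ 32.07 g/mol = 0.6848 mol
Ratios (÷ 0.6848): F 5.998, S 1.000
→ F6S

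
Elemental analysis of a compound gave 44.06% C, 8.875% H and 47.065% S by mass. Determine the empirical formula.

Assume 100 g: 44.06 g C, 8.875 g H, 47.065 g S.
n(C) = 44.06/12.01 = 3.669, n(H) = 8.875/1.008 = 8.805, n(S) = 47.065/32.07 = 1.468
Ratios (÷ 1.468): C 2.500, H 5.999, S 1.000
×2: C 5.00, H 12.00, S 2.00 → C5H12S2

C5H12S2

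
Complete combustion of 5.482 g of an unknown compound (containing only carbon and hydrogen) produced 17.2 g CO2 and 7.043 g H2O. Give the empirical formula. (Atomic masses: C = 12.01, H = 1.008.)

CH2

mol C = 17.2 / 44.01 = 0.3908; mass C = 0.3908 × 12.01 = 4.694 g
mol H = 2 × (7.043 / 18.02) = 0.7817; mass H = 0.7817 × 1.008 = 0.7879 g
Smallest is C at 0.3908 mol; normalising gives C 1.000, H 2.000
Ratio ≈ 1:2, so the empirical formula is CH2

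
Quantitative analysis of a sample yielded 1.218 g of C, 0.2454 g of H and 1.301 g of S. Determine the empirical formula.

Moles — C: 1.218 / 12.01 = 0.1014 mol; H: 0.2454 / 1.008 = 0.2435 mol; S: 1.301 / 32.07 = 0.04057 mol
Divide by the smallest (0.04057 mol S): C 2.500, H 6.001, S 1.000
Multiply by 2: C 5.00, H 12.00, S 2.00 → C5H12S2

C5H12S2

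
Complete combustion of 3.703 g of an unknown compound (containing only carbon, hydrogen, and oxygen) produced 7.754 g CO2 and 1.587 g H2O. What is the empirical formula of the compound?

mol C = 7.754 / 44.01 = 0.1762; mass C = 0.1762 × 12.01 = 2.116 g
mol H = 2 × (1.587 / 18.02) = 0.1761; mass H = 0.1761 × 1.008 = 0.1775 g
mass O = 3.703 − (2.294) = 1.409 g → mol O = 0.08809
Ratios (÷ 0.08809): C 2.000, H 2.000, O 1.000
→ C2H2O

C2H2O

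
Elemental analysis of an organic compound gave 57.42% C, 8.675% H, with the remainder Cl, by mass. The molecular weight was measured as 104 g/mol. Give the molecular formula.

Assume 100 g: 57.42 g C, 8.675 g H, 33.905 g Cl.
Moles — C: 57.42 / 12.01 = 4.781 mol; H: 8.675 / 1.008 = 8.606 mol; Cl: 33.905 / 35.45 = 0.9564 mol
Divide by the smallest (0.9564 mol Cl): C 4.999, H 8.998, Cl 1.000
≈ 5:9:1 → C5H9Cl
Empirical-formula mass = 104.57 g/mol
n = 104 / 104.57 = 0.99 ≈ 1
Molecular formula = empirical formula = C5H9Cl

C5H9Cl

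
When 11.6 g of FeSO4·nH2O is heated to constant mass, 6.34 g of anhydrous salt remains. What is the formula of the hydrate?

FeSO4·7H2O

Mass of water lost = 11.6 − 6.34 = 5.26 g → 5.26 / 18.02 = 0.2919 mol H2O
Molar mass of FeSO4 = 151.92 g/mol → mol FeSO4 = 6.34 / 151.92 = 0.04173
n = 0.2919 / 0.04173 = 6.99 ≈ 7 → FeSO4·7H2O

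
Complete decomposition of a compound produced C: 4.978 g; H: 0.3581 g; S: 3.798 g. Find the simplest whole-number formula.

C7H6S2

C: 4.978 g ÷ 12.01 g/mol = 0.4145 mol
H: 0.3581 g ÷ 1.008 g/mol = 0.3553 mol
S: 3.798 g ÷ 32.07 g/mol = 0.1184 mol
Ratios (÷ 0.1184): C 3.500, H 3.000, S 1.000
×2: C 7.00, H 6.00, S 2.00 → C7H6S2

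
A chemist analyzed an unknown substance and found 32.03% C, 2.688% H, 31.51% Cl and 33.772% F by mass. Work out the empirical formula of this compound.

Assume 100 g: 32.03 g C, 2.688 g H, 31.51 g Cl, 33.772 g F.
n(C) = 32.03/12.01 = 2.667, n(H) = 2.688/1.008 = 2.667, n(Cl) = 31.51/35.45 = 0.8889, n(F) = 33.772/19.00 = 1.777
Ratios (÷ 0.8889): C 3.000, H 3.000, Cl 1.000, F 2.000
→ C3H3ClF2

C3H3ClF2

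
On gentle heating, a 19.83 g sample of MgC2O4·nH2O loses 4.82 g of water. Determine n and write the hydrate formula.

MgC2O4·2H2O

Mass of anhydrous MgC2O4 = 19.83 − 4.82 = 15.01 g
mol H2O = 4.82 / 18.02 = 0.2675
Molar mass of MgC2O4 = 112.33 g/mol → mol MgC2O4 = 15.01 / 112.33 = 0.1336
n = 0.2675 / 0.1336 = 2.00 ≈ 2 → MgC2O4·2H2O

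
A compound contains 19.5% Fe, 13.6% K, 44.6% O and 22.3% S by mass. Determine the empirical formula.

FeKO8S2

Assume 100 g: 19.5 g Fe, 13.6 g K, 44.6 g O, 22.3 g S.
n(Fe) = 19.5/55.85 = 0.3491, n(K) = 13.6/39.10 = 0.3478, n(O) = 44.6/16.00 = 2.788, n(S) = 22.3/32.07 = 0.6954
Smallest is K at 0.3478 mol; normalising gives Fe 1.004, K 1.000, O 8.014, S 1.999
≈ 1:1:8:2 → FeKO8S2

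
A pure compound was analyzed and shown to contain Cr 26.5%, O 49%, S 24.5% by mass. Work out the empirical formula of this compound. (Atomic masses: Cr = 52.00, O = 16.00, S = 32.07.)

Cr2O12S3

Assume 100 g: 26.5 g Cr, 49 g O, 24.5 g S.
Cr: 26.5 g ÷ 52.00 g/mol = 0.5096 mol
O: 49 g ÷ 16.00 g/mol = 3.062 mol
S: 24.5 g ÷ 32.07 g/mol = 0.764 mol
Ratios (÷ 0.5096): Cr 1.000, O 6.009, S 1.499
Scaling by 2: Cr 2.00, O 12.02, S 3.00 → Cr2O12S3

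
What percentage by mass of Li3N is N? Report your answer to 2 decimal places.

40.22%

Molar mass = 3(6.94) + 1(14.01) = 34.830 g/mol
Mass of N per mole = 1 × 14.01 = 14.010 g
% N = 14.010 / 34.830 × 100 = 40.22%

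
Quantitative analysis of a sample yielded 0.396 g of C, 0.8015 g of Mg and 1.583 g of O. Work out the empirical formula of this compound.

CMgO3

n(C) = 0.396/12.01 = 0.03297, n(Mg) = 0.8015/24.31 = 0.03297, n(O) = 1.583/16.00 = 0.09894
Divide by the smallest (0.03297 mol Mg): C 1.000, Mg 1.000, O 3.001
Ratio ≈ 1:1:3, so the empirical formula is CMgO3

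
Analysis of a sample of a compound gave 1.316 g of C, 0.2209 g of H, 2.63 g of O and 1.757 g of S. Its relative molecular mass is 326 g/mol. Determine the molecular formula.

Moles — C: 1.316 / 12.01 = 0.1096 mol; H: 0.2209 / 1.008 = 0.2191 mol; O: 2.63 / 16.00 = 0.1644 mol; S: 1.757 / 32.07 = 0.05479 mol
Ratios (÷ 0.05479): C 2.000, H 4.000, O 3.000, S 1.000
Ratio ≈ 2:4:3:1, so the empirical formula is C2H4O3S
Empirical-formula mass = 108.12 g/mol
n = 326 / 108.12 = 3.02 ≈ 3
Molecular formula = (C2H4O3S)×3 = C6H12O9S3

C6H12O9S3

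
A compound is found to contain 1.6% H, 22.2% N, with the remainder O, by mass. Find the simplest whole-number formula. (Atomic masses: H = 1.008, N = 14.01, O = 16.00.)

HNO3

Assume 100 g: 1.6 g H, 22.2 g N, 76.2 g O.
H: 1.6 g ÷ 1.008 g/mol = 1.587 mol
N: 22.2 g ÷ 14.01 g/mol = 1.585 mol
O: 76.2 g ÷ 16.00 g/mol = 4.763 mol
Divide by the smallest (1.585 mol N): H 1.002, N 1.000, O 3.006
Ratio ≈ 1:1:3, so the empirical formula is HNO3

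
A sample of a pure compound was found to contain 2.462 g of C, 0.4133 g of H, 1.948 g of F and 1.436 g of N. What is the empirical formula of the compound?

Moles — C: 2.462 / 12.01 = 0.205 mol; H: 0.4133 / 1.008 = 0.41 mol; F: 1.948 / 19.00 = 0.1025 mol; N: 1.436 / 14.01 = 0.1025 mol
Ratios (÷ 0.1025): C 2.000, H 4.000, F 1.000, N 1.000
→ C2H4FN

C2H4FN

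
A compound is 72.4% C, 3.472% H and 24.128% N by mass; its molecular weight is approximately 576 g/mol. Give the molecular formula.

C35H20N10

Assume 100 g: 72.4 g C, 3.472 g H, 24.128 g N.
C: 72.4 g ÷ 12.01 g/mol = 6.028 mol
H: 3.472 g ÷ 1.008 g/mol = 3.444 mol
N: 24.128 g ÷ 14.01 g/mol = 1.722 mol
Divide by the smallest (1.722 mol N): C 3.500, H 2.000, N 1.000
Scaling by 2: C 7.00, H 4.00, N 2.00 → C7H4N2
Empirical-formula mass = 116.12 g/mol
n = 576 / 116.12 = 4.96 ≈ 5
Molecular formula = (C7H4N2)×5 = C35H20N10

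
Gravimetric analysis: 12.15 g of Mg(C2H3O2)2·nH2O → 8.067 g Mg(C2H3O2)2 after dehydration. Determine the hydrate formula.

Mass of water lost = 12.15 − 8.067 = 4.083 g → 4.083 / 18.02 = 0.2266 mol H2O
Molar mass of Mg(C2H3O2)2 = 142.40 g/mol → mol Mg(C2H3O2)2 = 8.067 / 142.40 = 0.05665
n = 0.2266 / 0.05665 = 4.00 ≈ 4 → Mg(C2H3O2)2·4H2O

Mg(C2H3O2)2·4H2O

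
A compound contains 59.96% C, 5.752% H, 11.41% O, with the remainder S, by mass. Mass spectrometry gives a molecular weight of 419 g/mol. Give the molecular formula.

C21H24O3S3

Assume 100 g: 59.96 g C, 5.752 g H, 11.41 g O, 22.878 g S.
n(C) = 59.96/12.01 = 4.993, n(H) = 5.752/1.008 = 5.706, n(O) = 11.41/16.00 = 0.7131, n(S) = 22.878/32.07 = 0.7134
Divide by the smallest (0.7131 mol O): C 7.001, H 8.002, O 1.000, S 1.000
≈ 7:8:1:1 → C7H8OS
Empirical-formula mass = 140.20 g/mol
n = 419 / 140.20 = 2.99 ≈ 3
Molecular formula = (C7H8OS)×3 = C21H24O3S3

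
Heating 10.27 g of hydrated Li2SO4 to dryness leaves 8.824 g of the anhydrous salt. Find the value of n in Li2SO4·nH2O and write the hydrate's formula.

Mass of water lost = 10.27 − 8.824 = 1.446 g → 1.446 / 18.02 = 0.08024 mol H2O
Molar mass of Li2SO4 = 109.95 g/mol → mol Li2SO4 = 8.824 / 109.95 = 0.08025
n = 0.08024 / 0.08025 = 1.00 ≈ 1 → Li2SO4·H2O

Li2SO4·H2O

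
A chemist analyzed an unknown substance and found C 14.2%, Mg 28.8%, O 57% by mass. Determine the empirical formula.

Assume 100 g: 14.2 g C, 28.8 g Mg, 57 g O.
C: 14.2 g ÷ 12.01 g/mol = 1.182 mol
Mg: 28.8 g ÷ 24.31 g/mol = 1.185 mol
O: 57 g ÷ 16.00 g/mol = 3.562 mol
Divide by the smallest (1.182 mol C): C 1.000, Mg 1.002, O 3.013
Ratio ≈ 1:1:3, so the empirical formula is CMgO3

CMgO3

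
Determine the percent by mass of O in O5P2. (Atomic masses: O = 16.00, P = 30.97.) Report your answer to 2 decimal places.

Molar mass = 5(16.00) + 2(30.97) = 141.940 g/mol
Mass of O per mole = 5 × 16.00 = 80.000 g
% O = 80.000 / 141.940 × 100 = 56.36%

56.36%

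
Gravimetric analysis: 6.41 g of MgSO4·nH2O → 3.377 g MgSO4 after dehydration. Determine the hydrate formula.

Mass of water lost = 6.41 − 3.377 = 3.033 g → 3.033 / 18.02 = 0.1683 mol H2O
Molar mass of MgSO4 = 120.38 g/mol → mol MgSO4 = 3.377 / 120.38 = 0.02805
n = 0.1683 / 0.02805 = 6.00 ≈ 6 → MgSO4·6H2O

MgSO4·6H2O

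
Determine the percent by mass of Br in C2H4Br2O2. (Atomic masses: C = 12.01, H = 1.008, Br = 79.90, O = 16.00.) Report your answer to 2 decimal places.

72.69%

Molar mass = 2(12.01) + 4(1.008) + 2(79.90) + 2(16.00) = 219.852 g/mol
Mass of Br per mole = 2 × 79.90 = 159.800 g
% Br = 159.800 / 219.852 × 100 = 72.69%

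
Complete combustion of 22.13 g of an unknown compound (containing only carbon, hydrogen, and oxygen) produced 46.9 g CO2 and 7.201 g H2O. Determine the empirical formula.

mol C = 46.9 / 44.01 = 1.066; mass C = 1.066 × 12.01 = 12.80 g
mol H = 2 × (7.201 / 18.02) = 0.7992; mass H = 0.7992 × 1.008 = 0.8056 g
mass O = 22.13 − (13.60) = 8.526 g → mol O = 0.5329
Divide by the smallest (0.5329 mol O): C 2.000, H 1.500, O 1.000
Multiply by 2: C 4.00, H 3.00, O 2.00 → C4H3O2

C4H3O2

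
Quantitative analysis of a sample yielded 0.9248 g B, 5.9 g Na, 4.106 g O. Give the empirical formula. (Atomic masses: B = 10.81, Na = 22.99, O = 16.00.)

B: 0.9248 g ÷ 10.81 g/mol = 0.08555 mol
Na: 5.9 g ÷ 22.99 g/mol = 0.2566 mol
O: 4.106 g ÷ 16.00 g/mol = 0.2566 mol
Ratios (÷ 0.08555): B 1.000, Na 3.000, O 3.000
≈ 1:3:3 → BNa3O3

BNa3O3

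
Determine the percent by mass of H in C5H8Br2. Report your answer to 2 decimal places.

3.54%

Molar mass = 5(12.01) + 8(1.008) + 2(79.90) = 227.914 g/mol
Mass of H per mole = 8 × 1.008 = 8.064 g
% H = 8.064 / 227.914 × 100 = 3.54%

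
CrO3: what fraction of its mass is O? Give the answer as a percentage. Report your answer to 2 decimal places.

Molar mass = 1(52.00) + 3(16.00) = 100.000 g/mol
Mass of O per mole = 3 × 16.00 = 48.000 g
% O = 48.000 / 100.000 × 100 = 48.00%

48.00%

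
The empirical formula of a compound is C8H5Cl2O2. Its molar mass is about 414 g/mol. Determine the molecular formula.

Empirical-formula mass = 204.02 g/mol
n = 414 / 204.02 = 2.03 ≈ 2
Molecular formula = (C8H5Cl2O2)2 = C16H10Cl4O4

C16H10Cl4O4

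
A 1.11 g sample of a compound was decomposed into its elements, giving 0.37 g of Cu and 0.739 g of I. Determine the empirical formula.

Moles — Cu: 0.37 / 63.55 = 0.005822 mol; I: 0.739 / 126.90 = 0.005823 mol
Smallest is Cu at 0.005822 mol; normalising gives Cu 1.000, I 1.000
Ratio ≈ 1:1, so the empirical formula is CuI

CuI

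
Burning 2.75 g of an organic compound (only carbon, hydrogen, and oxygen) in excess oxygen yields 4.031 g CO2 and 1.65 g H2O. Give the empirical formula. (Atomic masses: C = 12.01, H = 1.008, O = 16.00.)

mol C = 4.031 / 44.01 = 0.09159; mass C = 0.09159 × 12.01 = 1.100 g
mol H = 2 × (1.65 / 18.02) = 0.1831; mass H = 0.1831 × 1.008 = 0.1846 g
mass O = 2.75 − (1.285) = 1.465 g → mol O = 0.09159
Smallest is O at 0.09159 mol; normalising gives C 1.000, H 2.000, O 1.000
≈ 1:2:1 → CH2O

CH2O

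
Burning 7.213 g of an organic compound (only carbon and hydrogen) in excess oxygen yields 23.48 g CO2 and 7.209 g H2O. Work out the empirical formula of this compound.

C2H3

mol C = 23.48 / 44.01 = 0.5335; mass C = 0.5335 × 12.01 = 6.408 g
mol H = 2 × (7.209 / 18.02) = 0.8001; mass H = 0.8001 × 1.008 = 0.8065 g
Ratios (÷ 0.5335): C 1.000, H 1.500
Multiply by 2: C 2.00, H 3.00 → C2H3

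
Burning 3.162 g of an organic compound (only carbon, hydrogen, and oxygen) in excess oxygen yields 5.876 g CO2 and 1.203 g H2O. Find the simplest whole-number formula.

C3H3O2

mol C = 5.876 / 44.01 = 0.1335; mass C = 0.1335 × 12.01 = 1.604 g
mol H = 2 × (1.203 / 18.02) = 0.1335; mass H = 0.1335 × 1.008 = 0.1346 g
mass O = 3.162 − (1.738) = 1.424 g → mol O = 0.08899
Smallest is O at 0.08899 mol; normalising gives C 1.500, H 1.500, O 1.000
Scaling by 2: C 3.00, H 3.00, O 2.00 → C3H3O2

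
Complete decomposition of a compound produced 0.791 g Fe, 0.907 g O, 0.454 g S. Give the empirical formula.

n(Fe) = 0.791/55.85 = 0.01416, n(O) = 0.907/16.00 = 0.05669, n(S) = 0.454/32.07 = 0.01416
Smallest is S at 0.01416 mol; normalising gives Fe 1.000, O 4.004, S 1.000
Ratio ≈ 1:4:1, so the empirical formula is FeO4S

FeO4S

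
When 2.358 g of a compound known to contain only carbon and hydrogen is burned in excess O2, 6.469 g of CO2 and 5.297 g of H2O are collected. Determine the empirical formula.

mol C = 6.469 / 44.01 = 0.1470; mass C = 0.1470 × 12.01 = 1.765 g
mol H = 2 × (5.297 / 18.02) = 0.5879; mass H = 0.5879 × 1.008 = 0.5926 g
Divide by the smallest (0.147 mol C): C 1.000, H 4.000
Ratio ≈ 1:4, so the empirical formula is CH4

CH4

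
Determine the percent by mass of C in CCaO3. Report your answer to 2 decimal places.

12.00%

Molar mass = 1(12.01) + 1(40.08) + 3(16.00) = 100.090 g/mol
Mass of C per mole = 1 × 12.01 = 12.010 g
% C = 12.010 / 100.090 × 100 = 12.00%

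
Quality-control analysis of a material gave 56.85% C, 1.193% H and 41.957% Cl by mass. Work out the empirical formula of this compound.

C4HCl

Assume 100 g: 56.85 g C, 1.193 g H, 41.957 g Cl.
n(C) = 56.85/12.01 = 4.734, n(H) = 1.193/1.008 = 1.184, n(Cl) = 41.957/35.45 = 1.184
Smallest is H at 1.184 mol; normalising gives C 4.000, H 1.000, Cl 1.000
→ C4HCl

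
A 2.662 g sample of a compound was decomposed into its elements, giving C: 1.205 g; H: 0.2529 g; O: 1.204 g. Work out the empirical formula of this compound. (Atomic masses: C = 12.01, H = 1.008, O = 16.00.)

C4H10O3

n(C) = 1.205/12.01 = 0.1003, n(H) = 0.2529/1.008 = 0.2509, n(O) = 1.204/16.00 = 0.07525
Smallest is O at 0.07525 mol; normalising gives C 1.333, H 3.334, O 1.000
Multiply by 3: C 4.00, H 10.00, O 3.00 → C4H10O3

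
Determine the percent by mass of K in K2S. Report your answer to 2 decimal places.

70.92%

Molar mass = 2(39.10) + 1(32.07) = 110.270 g/mol
Mass of K per mole = 2 × 39.10 = 78.200 g
% K = 78.200 / 110.270 × 100 = 70.92%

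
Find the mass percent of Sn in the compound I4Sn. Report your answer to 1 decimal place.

19.0%

Molar mass = 4(126.90) + 1(118.71) = 626.310 g/mol
Mass of Sn per mole = 1 × 118.71 = 118.710 g
% Sn = 118.710 / 626.310 × 100 = 19.0%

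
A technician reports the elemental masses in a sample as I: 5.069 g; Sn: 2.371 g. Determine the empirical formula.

I2Sn

n(I) = 5.069/126.90 = 0.03994, n(Sn) = 2.371/118.71 = 0.01997
Smallest is Sn at 0.01997 mol; normalising gives I 2.000, Sn 1.000
Ratio ≈ 2:1, so the empirical formula is I2Sn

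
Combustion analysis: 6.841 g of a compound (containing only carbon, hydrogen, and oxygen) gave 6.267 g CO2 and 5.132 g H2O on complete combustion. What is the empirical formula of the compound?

CH4O2

mol C = 6.267 / 44.01 = 0.1424; mass C = 0.1424 × 12.01 = 1.710 g
mol H = 2 × (5.132 / 18.02) = 0.5696; mass H = 0.5696 × 1.008 = 0.5741 g
mass O = 6.841 − (2.284) = 4.557 g → mol O = 0.2848
Divide by the smallest (0.1424 mol C): C 1.000, H 4.000, O 2.000
≈ 1:4:2 → CH4O2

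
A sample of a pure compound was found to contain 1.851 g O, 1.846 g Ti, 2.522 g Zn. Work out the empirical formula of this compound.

n(O) = 1.851/16.00 = 0.1157, n(Ti) = 1.846/47.87 = 0.03856, n(Zn) = 2.522/65.38 = 0.03857
Smallest is Ti at 0.03856 mol; normalising gives O 3.000, Ti 1.000, Zn 1.000
≈ 3:1:1 → O3TiZn

O3TiZn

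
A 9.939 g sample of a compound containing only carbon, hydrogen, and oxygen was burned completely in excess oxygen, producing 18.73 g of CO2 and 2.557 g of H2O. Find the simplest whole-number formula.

mol C = 18.73 / 44.01 = 0.4256; mass C = 0.4256 × 12.01 = 5.111 g
mol H = 2 × (2.557 / 18.02) = 0.2838; mass H = 0.2838 × 1.008 = 0.2861 g
mass O = 9.939 − (5.397) = 4.542 g → mol O = 0.2839
Divide by the smallest (0.2838 mol H): C 1.500, H 1.000, O 1.000
Multiply by 2: C 3.00, H 2.00, O 2.00 → C3H2O2

C3H2O2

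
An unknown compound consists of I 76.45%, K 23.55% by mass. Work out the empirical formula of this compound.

IK

Assume 100 g: 76.45 g I, 23.55 g K.
Moles — I: 76.45 / 126.90 = 0.6024 mol; K: 23.55 / 39.10 = 0.6023 mol
Smallest is K at 0.6023 mol; normalising gives I 1.000, K 1.000
Ratio ≈ 1:1, so the empirical formula is IK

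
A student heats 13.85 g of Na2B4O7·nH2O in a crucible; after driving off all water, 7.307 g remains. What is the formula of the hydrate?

Mass of water lost = 13.85 − 7.307 = 6.543 g → 6.543 / 18.02 = 0.3631 mol H2O
Molar mass of Na2B4O7 = 201.22 g/mol → mol Na2B4O7 = 7.307 / 201.22 = 0.03631
n = 0.3631 / 0.03631 = 10.00 ≈ 10 → Na2B4O7·10H2O

Na2B4O7·10H2O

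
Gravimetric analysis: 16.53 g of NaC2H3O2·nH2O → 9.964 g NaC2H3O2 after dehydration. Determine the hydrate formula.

NaC2H3O2·3H2O

Mass of water lost = 16.53 − 9.964 = 6.566 g → 6.566 / 18.02 = 0.3644 mol H2O
Molar mass of NaC2H3O2 = 82.03 g/mol → mol NaC2H3O2 = 9.964 / 82.03 = 0.1215
n = 0.3644 / 0.1215 = 3.00 ≈ 3 → NaC2H3O2·3H2O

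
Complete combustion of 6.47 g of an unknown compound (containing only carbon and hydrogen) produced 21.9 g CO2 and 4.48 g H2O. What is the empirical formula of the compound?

CH

mol C = 21.9 / 44.01 = 0.4976; mass C = 0.4976 × 12.01 = 5.976 g
mol H = 2 × (4.48 / 18.02) = 0.4972; mass H = 0.4972 × 1.008 = 0.5012 g
Smallest is H at 0.4972 mol; normalising gives C 1.001, H 1.000
Ratio ≈ 1:1, so the empirical formula is CH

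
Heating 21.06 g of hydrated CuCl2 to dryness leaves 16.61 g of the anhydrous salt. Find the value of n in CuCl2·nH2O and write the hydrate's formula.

CuCl2·2H2O

Mass of water lost = 21.06 − 16.61 = 4.45 g → 4.45 / 18.02 = 0.2469 mol H2O
Molar mass of CuCl2 = 134.45 g/mol → mol CuCl2 = 16.61 / 134.45 = 0.1235
n = 0.2469 / 0.1235 = 2.00 ≈ 2 → CuCl2·2H2O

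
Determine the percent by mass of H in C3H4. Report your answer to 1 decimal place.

Molar mass = 3(12.01) + 4(1.008) = 40.062 g/mol
Mass of H per mole = 4 × 1.008 = 4.032 g
% H = 4.032 / 40.062 × 100 = 10.1%

10.1%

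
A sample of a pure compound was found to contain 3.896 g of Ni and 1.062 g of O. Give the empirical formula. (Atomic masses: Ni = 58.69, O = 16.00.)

NiO

Ni: 3.896 g ÷ 58.69 g/mol = 0.06638 mol
O: 1.062 g ÷ 16.00 g/mol = 0.06638 mol
Ratios (÷ 0.06638): Ni 1.000, O 1.000
≈ 1:1 → NiO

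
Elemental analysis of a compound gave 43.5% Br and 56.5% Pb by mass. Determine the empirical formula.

Br2Pb

Assume 100 g: 43.5 g Br, 56.5 g Pb.
Moles — Br: 43.5 / 79.90 = 0.5444 mol; Pb: 56.5 / 207.2 = 0.2727 mol
Divide by the smallest (0.2727 mol Pb): Br 1.997, Pb 1.000
≈ 2:1 → Br2Pb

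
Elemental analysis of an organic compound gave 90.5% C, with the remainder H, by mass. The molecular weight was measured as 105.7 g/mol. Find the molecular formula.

Assume 100 g: 90.5 g C, 9.5 g H.
n(C) = 90.5/12.01 = 7.535, n(H) = 9.5/1.008 = 9.425
Ratios (÷ 7.535): C 1.000, H 1.251
×4: C 4.00, H 5.00 → C4H5
Empirical-formula mass = 53.08 g/mol
n = 105.7 / 53.08 = 1.99 ≈ 2
Molecular formula = (C4H5)×2 = C8H10

C8H10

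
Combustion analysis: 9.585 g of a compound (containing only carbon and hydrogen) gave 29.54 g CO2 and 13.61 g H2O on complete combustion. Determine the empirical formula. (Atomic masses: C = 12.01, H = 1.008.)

mol C = 29.54 / 44.01 = 0.6712; mass C = 0.6712 × 12.01 = 8.061 g
mol H = 2 × (13.61 / 18.02) = 1.511; mass H = 1.511 × 1.008 = 1.523 g
Divide by the smallest (0.6712 mol C): C 1.000, H 2.250
Multiply by 4: C 4.00, H 9.00 → C4H9

C4H9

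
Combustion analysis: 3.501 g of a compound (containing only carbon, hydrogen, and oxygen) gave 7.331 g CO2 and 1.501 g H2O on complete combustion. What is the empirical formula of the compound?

C2H2O

mol C = 7.331 / 44.01 = 0.1666; mass C = 0.1666 × 12.01 = 2.001 g
mol H = 2 × (1.501 / 18.02) = 0.1666; mass H = 0.1666 × 1.008 = 0.1679 g
mass O = 3.501 − (2.169) = 1.332 g → mol O = 0.08328
Ratios (÷ 0.08328): C 2.000, H 2.000, O 1.000
→ C2H2O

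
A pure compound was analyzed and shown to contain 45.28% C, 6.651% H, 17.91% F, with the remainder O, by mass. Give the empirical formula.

Assume 100 g: 45.28 g C, 6.651 g H, 17.91 g F, 30.159 g O.
Moles — C: 45.28 / 12.01 = 3.77 mol; H: 6.651 / 1.008 = 6.598 mol; F: 17.91 / 19.00 = 0.9426 mol; O: 30.159 / 16.00 = 1.885 mol
Divide by the smallest (0.9426 mol F): C 4.000, H 7.000, F 1.000, O 2.000
≈ 4:7:1:2 → C4H7FO2

C4H7FO2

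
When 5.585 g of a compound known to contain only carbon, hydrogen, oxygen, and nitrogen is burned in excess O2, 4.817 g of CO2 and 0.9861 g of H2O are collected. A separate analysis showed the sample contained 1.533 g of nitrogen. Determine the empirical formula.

mol C = 4.817 / 44.01 = 0.1095; mass C = 0.1095 × 12.01 = 1.315 g
mol H = 2 × (0.9861 / 18.02) = 0.1094; mass H = 0.1094 × 1.008 = 0.1103 g
mol N = 1.533 / 14.01 = 0.1094
mass O = 5.585 − (2.958) = 2.627 g → mol O = 0.1642
Ratios (÷ 0.1094): C 1.000, H 1.000, N 1.000, O 1.501
Scaling by 2: C 2.00, H 2.00, N 2.00, O 3.00 → C2H2N2O3

C2H2N2O3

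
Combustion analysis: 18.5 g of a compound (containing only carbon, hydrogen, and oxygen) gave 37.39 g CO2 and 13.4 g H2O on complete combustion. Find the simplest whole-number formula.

C4H7O2

mol C = 37.39 / 44.01 = 0.8496; mass C = 0.8496 × 12.01 = 10.20 g
mol H = 2 × (13.4 / 18.02) = 1.487; mass H = 1.487 × 1.008 = 1.499 g
mass O = 18.5 − (11.70) = 6.797 g → mol O = 0.4248
Ratios (÷ 0.4248): C 2.000, H 3.501, O 1.000
Multiply by 2: C 4.00, H 7.00, O 2.00 → C4H7O2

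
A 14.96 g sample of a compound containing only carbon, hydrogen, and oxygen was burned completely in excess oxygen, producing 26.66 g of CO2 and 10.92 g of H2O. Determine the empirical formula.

mol C = 26.66 / 44.01 = 0.6058; mass C = 0.6058 × 12.01 = 7.275 g
mol H = 2 × (10.92 / 18.02) = 1.212; mass H = 1.212 × 1.008 = 1.222 g
mass O = 14.96 − (8.497) = 6.463 g → mol O = 0.4039
Smallest is O at 0.4039 mol; normalising gives C 1.500, H 3.000, O 1.000
Multiply by 2: C 3.00, H 6.00, O 2.00 → C3H6O2

C3H6O2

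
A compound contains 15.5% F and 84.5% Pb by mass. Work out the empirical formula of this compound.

F2Pb

Assume 100 g: 15.5 g F, 84.5 g Pb.
n(F) = 15.5/19.00 = 0.8158, n(Pb) = 84.5/207.2 = 0.4078
Ratios (÷ 0.4078): F 2.000, Pb 1.000
≈ 2:1 → F2Pb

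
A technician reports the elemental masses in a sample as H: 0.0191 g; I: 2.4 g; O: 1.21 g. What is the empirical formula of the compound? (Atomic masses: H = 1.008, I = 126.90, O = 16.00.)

H: 0.0191 g ÷ 1.008 g/mol = 0.01895 mol
I: 2.4 g ÷ 126.90 g/mol = 0.01891 mol
O: 1.21 g ÷ 16.00 g/mol = 0.07562 mol
Divide by the smallest (0.01891 mol I): H 1.002, I 1.000, O 3.999
→ HIO4

HIO4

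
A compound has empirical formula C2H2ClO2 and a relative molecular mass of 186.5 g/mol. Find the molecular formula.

C4H4Cl2O4

Empirical-formula mass = 93.49 g/mol
n = 186.5 / 93.49 = 1.99 ≈ 2
Molecular formula = (C2H2ClO2)2 = C4H4Cl2O4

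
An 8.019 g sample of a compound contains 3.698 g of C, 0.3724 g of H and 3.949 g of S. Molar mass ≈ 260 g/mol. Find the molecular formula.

C10H12S4

n(C) = 3.698/12.01 = 0.3079, n(H) = 0.3724/1.008 = 0.3694, n(S) = 3.949/32.07 = 0.1231
Smallest is S at 0.1231 mol; normalising gives C 2.501, H 3.000, S 1.000
×2: C 5.00, H 6.00, S 2.00 → C5H6S2
Empirical-formula mass = 130.24 g/mol
n = 260 / 130.24 = 2.00 ≈ 2
Molecular formula = (C5H6S2)×2 = C10H12S4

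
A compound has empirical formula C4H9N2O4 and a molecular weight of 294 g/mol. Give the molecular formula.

C8H18N4O8

Empirical-formula mass = 149.13 g/mol
n = 294 / 149.13 = 1.97 ≈ 2
Molecular formula = (C4H9N2O4)2 = C8H18N4O8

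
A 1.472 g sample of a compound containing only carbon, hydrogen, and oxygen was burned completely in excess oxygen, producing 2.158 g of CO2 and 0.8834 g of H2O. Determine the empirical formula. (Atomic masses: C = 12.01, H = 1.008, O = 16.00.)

CH2O

mol C = 2.158 / 44.01 = 0.04903; mass C = 0.04903 × 12.01 = 0.5889 g
mol H = 2 × (0.8834 / 18.02) = 0.09805; mass H = 0.09805 × 1.008 = 0.09883 g
mass O = 1.472 − (0.6877) = 0.7843 g → mol O = 0.04902
Ratios (÷ 0.04902): C 1.000, H 2.000, O 1.000
≈ 1:2:1 → CH2O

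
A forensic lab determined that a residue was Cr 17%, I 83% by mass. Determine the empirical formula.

Assume 100 g: 17 g Cr, 83 g I.
n(Cr) = 17/52.00 = 0.3269, n(I) = 83/126.90 = 0.6541
Divide by the smallest (0.3269 mol Cr): Cr 1.000, I 2.001
≈ 1:2 → CrI2

CrI2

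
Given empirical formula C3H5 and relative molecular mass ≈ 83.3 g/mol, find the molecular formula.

Empirical-formula mass = 41.07 g/mol
n = 83.3 / 41.07 = 2.03 ≈ 2
Molecular formula = (C3H5)2 = C6H10

C6H10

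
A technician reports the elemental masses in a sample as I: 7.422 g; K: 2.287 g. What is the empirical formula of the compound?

IK

I: 7.422 g ÷ 126.90 g/mol = 0.05849 mol
K: 2.287 g ÷ 39.10 g/mol = 0.05849 mol
Smallest is I at 0.05849 mol; normalising gives I 1.000, K 1.000
≈ 1:1 → IK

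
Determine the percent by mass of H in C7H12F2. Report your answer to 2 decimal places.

Molar mass = 7(12.01) + 12(1.008) + 2(19.00) = 134.166 g/mol
Mass of H per mole = 12 × 1.008 = 12.096 g
% H = 12.096 / 134.166 × 100 = 9.02%

9.02%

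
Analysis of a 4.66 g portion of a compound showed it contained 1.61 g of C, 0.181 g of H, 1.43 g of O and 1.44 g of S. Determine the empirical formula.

C3H4O2S

n(C) = 1.61/12.01 = 0.1341, n(H) = 0.181/1.008 = 0.1796, n(O) = 1.43/16.00 = 0.08937, n(S) = 1.44/32.07 = 0.0449
Ratios (÷ 0.0449): C 2.986, H 3.999, O 1.990, S 1.000
→ C3H4O2S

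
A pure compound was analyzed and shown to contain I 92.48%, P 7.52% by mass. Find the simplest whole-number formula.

Assume 100 g: 92.48 g I, 7.52 g P.
I: 92.48 g ÷ 126.90 g/mol = 0.7288 mol
P: 7.52 g ÷ 30.97 g/mol = 0.2428 mol
Divide by the smallest (0.2428 mol P): I 3.001, P 1.000
≈ 3:1 → I3P

I3P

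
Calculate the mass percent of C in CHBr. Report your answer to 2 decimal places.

Molar mass = 1(12.01) + 1(1.008) + 1(79.90) = 92.918 g/mol
Mass of C per mole = 1 × 12.01 = 12.010 g
% C = 12.010 / 92.918 × 100 = 12.93%

12.93%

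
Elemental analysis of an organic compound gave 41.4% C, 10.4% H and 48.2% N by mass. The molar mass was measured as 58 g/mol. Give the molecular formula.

C2H6N2

Assume 100 g: 41.4 g C, 10.4 g H, 48.2 g N.
Moles — C: 41.4 / 12.01 = 3.447 mol; H: 10.4 / 1.008 = 10.32 mol; N: 48.2 / 14.01 = 3.44 mol
Smallest is N at 3.44 mol; normalising gives C 1.002, H 2.999, N 1.000
→ CH3N
Empirical-formula mass = 29.04 g/mol
n = 58 / 29.04 = 2.00 ≈ 2
Molecular formula = (CH3N)×2 = C2H6N2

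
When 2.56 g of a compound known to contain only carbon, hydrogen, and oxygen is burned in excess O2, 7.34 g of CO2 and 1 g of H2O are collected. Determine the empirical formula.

C6H4O

mol C = 7.34 / 44.01 = 0.1668; mass C = 0.1668 × 12.01 = 2.003 g
mol H = 2 × (1 / 18.02) = 0.1110; mass H = 0.1110 × 1.008 = 0.1119 g
mass O = 2.56 − (2.115) = 0.4451 g → mol O = 0.02782
Smallest is O at 0.02782 mol; normalising gives C 5.995, H 3.990, O 1.000
Ratio ≈ 6:4:1, so the empirical formula is C6H4O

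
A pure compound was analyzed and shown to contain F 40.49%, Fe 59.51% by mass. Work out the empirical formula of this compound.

Assume 100 g: 40.49 g F, 59.51 g Fe.
n(F) = 40.49/19.00 = 2.131, n(Fe) = 59.51/55.85 = 1.066
Smallest is Fe at 1.066 mol; normalising gives F 2.000, Fe 1.000
≈ 2:1 → F2Fe

F2Fe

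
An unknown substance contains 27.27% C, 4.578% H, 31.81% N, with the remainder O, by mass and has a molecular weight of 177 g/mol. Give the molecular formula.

C4H8N4O4

Assume 100 g: 27.27 g C, 4.578 g H, 31.81 g N, 36.342 g O.
C: 27.27 g ÷ 12.01 g/mol = 2.271 mol
H: 4.578 g ÷ 1.008 g/mol = 4.542 mol
N: 31.81 g ÷ 14.01 g/mol = 2.271 mol
O: 36.342 g ÷ 16.00 g/mol = 2.271 mol
Smallest is N at 2.271 mol; normalising gives C 1.000, H 2.000, N 1.000, O 1.000
Ratio ≈ 1:2:1:1, so the empirical formula is CH2NO
Empirical-formula mass = 44.04 g/mol
n = 177 / 44.04 = 4.02 ≈ 4
Molecular formula = (CH2NO)×4 = C4H8N4O4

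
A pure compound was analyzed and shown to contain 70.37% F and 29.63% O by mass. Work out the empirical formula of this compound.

F2O

Assume 100 g: 70.37 g F, 29.63 g O.
n(F) = 70.37/19.00 = 3.704, n(O) = 29.63/16.00 = 1.852
Divide by the smallest (1.852 mol O): F 2.000, O 1.000
→ F2O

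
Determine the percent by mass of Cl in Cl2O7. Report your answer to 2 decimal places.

Molar mass = 2(35.45) + 7(16.00) = 182.900 g/mol
Mass of Cl per mole = 2 × 35.45 = 70.900 g
% Cl = 70.900 / 182.900 × 100 = 38.76%

38.76%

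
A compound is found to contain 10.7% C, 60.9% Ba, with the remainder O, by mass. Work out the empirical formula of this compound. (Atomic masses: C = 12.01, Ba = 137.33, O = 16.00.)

Assume 100 g: 10.7 g C, 60.9 g Ba, 28.4 g O.
C: 10.7 g ÷ 12.01 g/mol = 0.8909 mol
Ba: 60.9 g ÷ 137.33 g/mol = 0.4435 mol
O: 28.4 g ÷ 16.00 g/mol = 1.775 mol
Ratios (÷ 0.4435): C 2.009, Ba 1.000, O 4.003
Ratio ≈ 2:1:4, so the empirical formula is C2BaO4

C2BaO4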